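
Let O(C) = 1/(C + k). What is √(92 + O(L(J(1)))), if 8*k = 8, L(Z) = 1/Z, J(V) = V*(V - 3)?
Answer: √94 ≈ 9.6954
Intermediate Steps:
J(V) = V*(-3 + V)
L(Z) = 1/Z
k = 1 (k = (⅛)*8 = 1)
O(C) = 1/(1 + C) (O(C) = 1/(C + 1) = 1/(1 + C))
√(92 + O(L(J(1)))) = √(92 + 1/(1 + 1/(1*(-3 + 1)))) = √(92 + 1/(1 + 1/(1*(-2)))) = √(92 + 1/(1 + 1/(-2))) = √(92 + 1/(1 - ½)) = √(92 + 1/(½)) = √(92 + 2) = √94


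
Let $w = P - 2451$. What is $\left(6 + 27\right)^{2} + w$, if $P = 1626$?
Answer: $264$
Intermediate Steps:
$w = -825$ ($w = 1626 - 2451 = -825$)
$\left(6 + 27\right)^{2} + w = \left(6 + 27\right)^{2} - 825 = 33^{2} - 825 = 1089 - 825 = 264$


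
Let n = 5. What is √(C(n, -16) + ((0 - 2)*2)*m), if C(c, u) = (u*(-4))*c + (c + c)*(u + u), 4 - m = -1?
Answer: 2*I*√5 ≈ 4.4721*I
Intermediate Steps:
m = 5 (m = 4 - 1*(-1) = 4 + 1 = 5)
C(c, u) = 0 (C(c, u) = (-4*u)*c + (2*c)*(2*u) = -4*c*u + 4*c*u = 0)
√(C(n, -16) + ((0 - 2)*2)*m) = √(0 + ((0 - 2)*2)*5) = √(0 - 2*2*5) = √(0 - 4*5) = √(0 - 20) = √(-20) = 2*I*√5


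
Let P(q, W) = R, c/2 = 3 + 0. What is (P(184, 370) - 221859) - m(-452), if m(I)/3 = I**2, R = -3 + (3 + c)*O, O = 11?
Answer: -834675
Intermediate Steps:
c = 6 (c = 2*(3 + 0) = 2*3 = 6)
R = 96 (R = -3 + (3 + 6)*11 = -3 + 9*11 = -3 + 99 = 96)
P(q, W) = 96
m(I) = 3*I**2
(P(184, 370) - 221859) - m(-452) = (96 - 221859) - 3*(-452)**2 = -221763 - 3*204304 = -221763 - 1*612912 = -221763 - 612912 = -834675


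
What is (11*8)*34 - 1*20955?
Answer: -17963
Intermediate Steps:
(11*8)*34 - 1*20955 = 88*34 - 20955 = 2992 - 20955 = -17963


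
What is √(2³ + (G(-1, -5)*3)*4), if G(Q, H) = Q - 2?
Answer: 2*I*√7 ≈ 5.2915*I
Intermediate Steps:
G(Q, H) = -2 + Q
√(2³ + (G(-1, -5)*3)*4) = √(2³ + ((-2 - 1)*3)*4) = √(8 - 3*3*4) = √(8 - 9*4) = √(8 - 36) = √(-28) = 2*I*√7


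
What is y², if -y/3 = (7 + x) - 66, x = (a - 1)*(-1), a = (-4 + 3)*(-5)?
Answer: 35721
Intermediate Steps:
a = 5 (a = -1*(-5) = 5)
x = -4 (x = (5 - 1)*(-1) = 4*(-1) = -4)
y = 189 (y = -3*((7 - 4) - 66) = -3*(3 - 66) = -3*(-63) = 189)
y² = 189² = 35721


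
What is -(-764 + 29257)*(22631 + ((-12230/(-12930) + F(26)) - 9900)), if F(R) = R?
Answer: -470021211832/1293 ≈ -3.6351e+8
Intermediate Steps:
-(-764 + 29257)*(22631 + ((-12230/(-12930) + F(26)) - 9900)) = -(-764 + 29257)*(22631 + ((-12230/(-12930) + 26) - 9900)) = -28493*(22631 + ((-12230*(-1/12930) + 26) - 9900)) = -28493*(22631 + ((1223/1293 + 26) - 9900)) = -28493*(22631 + (34841/1293 - 9900)) = -28493*(22631 - 12765859/1293) = -28493*16496024/1293 = -1*470021211832/1293 = -470021211832/1293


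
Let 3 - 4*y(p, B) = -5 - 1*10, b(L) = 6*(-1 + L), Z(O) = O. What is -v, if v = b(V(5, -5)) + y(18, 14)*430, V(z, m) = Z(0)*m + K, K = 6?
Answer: -1965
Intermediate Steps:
V(z, m) = 6 (V(z, m) = 0*m + 6 = 0 + 6 = 6)
b(L) = -6 + 6*L
y(p, B) = 9/2 (y(p, B) = ¾ - (-5 - 1*10)/4 = ¾ - (-5 - 10)/4 = ¾ - ¼*(-15) = ¾ + 15/4 = 9/2)
v = 1965 (v = (-6 + 6*6) + (9/2)*430 = (-6 + 36) + 1935 = 30 + 1935 = 1965)
-v = -1*1965 = -1965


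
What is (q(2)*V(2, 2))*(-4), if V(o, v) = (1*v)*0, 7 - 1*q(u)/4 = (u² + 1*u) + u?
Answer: 0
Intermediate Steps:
q(u) = 28 - 8*u - 4*u² (q(u) = 28 - 4*((u² + 1*u) + u) = 28 - 4*((u² + u) + u) = 28 - 4*((u + u²) + u) = 28 - 4*(u² + 2*u) = 28 + (-8*u - 4*u²) = 28 - 8*u - 4*u²)
V(o, v) = 0 (V(o, v) = v*0 = 0)
(q(2)*V(2, 2))*(-4) = ((28 - 8*2 - 4*2²)*0)*(-4) = ((28 - 16 - 4*4)*0)*(-4) = ((28 - 16 - 16)*0)*(-4) = -4*0*(-4) = 0*(-4) = 0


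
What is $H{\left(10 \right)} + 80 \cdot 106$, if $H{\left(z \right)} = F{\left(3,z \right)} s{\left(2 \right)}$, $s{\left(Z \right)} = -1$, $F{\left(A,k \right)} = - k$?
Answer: $8490$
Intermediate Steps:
$H{\left(z \right)} = z$ ($H{\left(z \right)} = - z \left(-1\right) = z$)
$H{\left(10 \right)} + 80 \cdot 106 = 10 + 80 \cdot 106 = 10 + 8480 = 8490$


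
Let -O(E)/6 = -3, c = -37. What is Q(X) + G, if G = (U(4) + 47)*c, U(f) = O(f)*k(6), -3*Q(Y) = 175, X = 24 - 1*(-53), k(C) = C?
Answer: -17380/3 ≈ -5793.3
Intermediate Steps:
X = 77 (X = 24 + 53 = 77)
Q(Y) = -175/3 (Q(Y) = -⅓*175 = -175/3)
O(E) = 18 (O(E) = -6*(-3) = 18)
U(f) = 108 (U(f) = 18*6 = 108)
G = -5735 (G = (108 + 47)*(-37) = 155*(-37) = -5735)
Q(X) + G = -175/3 - 5735 = -17380/3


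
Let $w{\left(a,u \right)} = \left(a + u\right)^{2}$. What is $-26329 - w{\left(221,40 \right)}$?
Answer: $-94450$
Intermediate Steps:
$-26329 - w{\left(221,40 \right)} = -26329 - \left(221 + 40\right)^{2} = -26329 - 261^{2} = -26329 - 68121 = -94450$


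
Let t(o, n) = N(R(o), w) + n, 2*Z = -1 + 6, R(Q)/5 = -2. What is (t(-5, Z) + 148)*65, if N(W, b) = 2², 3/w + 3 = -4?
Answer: 20085/2 ≈ 10043.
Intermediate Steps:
w = -3/7 (w = 3/(-3 - 4) = 3/(-7) = 3*(-⅐) = -3/7 ≈ -0.42857)
R(Q) = -10 (R(Q) = 5*(-2) = -10)
N(W, b) = 4
Z = 5/2 (Z = (-1 + 6)/2 = (½)*5 = 5/2 ≈ 2.5000)
t(o, n) = 4 + n
(t(-5, Z) + 148)*65 = ((4 + 5/2) + 148)*65 = (13/2 + 148)*65 = (309/2)*65 = 20085/2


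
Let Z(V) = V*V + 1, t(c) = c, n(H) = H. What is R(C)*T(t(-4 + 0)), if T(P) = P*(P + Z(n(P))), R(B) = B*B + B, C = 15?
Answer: -12480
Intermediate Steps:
Z(V) = 1 + V**2 (Z(V) = V**2 + 1 = 1 + V**2)
R(B) = B + B**2 (R(B) = B**2 + B = B + B**2)
T(P) = P*(1 + P + P**2) (T(P) = P*(P + (1 + P**2)) = P*(1 + P + P**2))
R(C)*T(t(-4 + 0)) = (15*(1 + 15))*((-4 + 0)*(1 + (-4 + 0) + (-4 + 0)**2)) = (15*16)*(-4*(1 - 4 + (-4)**2)) = 240*(-4*(1 - 4 + 16)) = 240*(-4*13) = 240*(-52) = -12480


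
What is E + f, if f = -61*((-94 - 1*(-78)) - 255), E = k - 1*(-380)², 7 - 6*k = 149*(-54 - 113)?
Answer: -371162/3 ≈ -1.2372e+5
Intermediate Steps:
k = 12445/3 (k = 7/6 - 149*(-54 - 113)/6 = 7/6 - 149*(-167)/6 = 7/6 - ⅙*(-24883) = 7/6 + 24883/6 = 12445/3 ≈ 4148.3)
E = -420755/3 (E = 12445/3 - 1*(-380)² = 12445/3 - 1*144400 = 12445/3 - 144400 = -420755/3 ≈ -1.4025e+5)
f = 16531 (f = -61*((-94 + 78) - 255) = -61*(-16 - 255) = -61*(-271) = 16531)
E + f = -420755/3 + 16531 = -371162/3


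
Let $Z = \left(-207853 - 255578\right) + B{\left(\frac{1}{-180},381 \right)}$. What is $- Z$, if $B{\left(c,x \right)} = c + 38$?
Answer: $\frac{83410741}{180} \approx 4.6339 \cdot 10^{5}$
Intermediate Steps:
$B{\left(c,x \right)} = 38 + c$
$Z = - \frac{83410741}{180}$ ($Z = \left(-207853 - 255578\right) + \left(38 + \frac{1}{-180}\right) = -463431 + \left(38 - \frac{1}{180}\right) = -463431 + \frac{6839}{180} = - \frac{83410741}{180} \approx -4.6339 \cdot 10^{5}$)
$- Z = \left(-1\right) \left(- \frac{83410741}{180}\right) = \frac{83410741}{180}$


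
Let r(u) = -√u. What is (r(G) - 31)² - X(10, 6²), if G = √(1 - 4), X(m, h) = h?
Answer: -36 + (31 + 3^(¼)*√I)² ≈ 982.7 + 59.43*I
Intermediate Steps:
G = I*√3 (G = √(-3) = I*√3 ≈ 1.732*I)
(r(G) - 31)² - X(10, 6²) = (-√(I*√3) - 31)² - 1*6² = (-3^(¼)*√I - 31)² - 1*36 = (-3^(¼)*√I - 31)² - 36 = (-31 - 3^(¼)*√I)² - 36 = -36 + (-31 - 3^(¼)*√I)²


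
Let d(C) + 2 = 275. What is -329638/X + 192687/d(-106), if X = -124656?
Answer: 574037663/810264 ≈ 708.46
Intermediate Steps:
d(C) = 273 (d(C) = -2 + 275 = 273)
-329638/X + 192687/d(-106) = -329638/(-124656) + 192687/273 = -329638*(-1/124656) + 192687*(1/273) = 164819/62328 + 64229/91 = 574037663/810264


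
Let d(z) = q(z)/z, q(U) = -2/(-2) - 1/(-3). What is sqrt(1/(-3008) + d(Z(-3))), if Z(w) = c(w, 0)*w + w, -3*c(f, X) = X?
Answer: I*sqrt(565927)/1128 ≈ 0.66692*I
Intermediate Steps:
q(U) = 4/3 (q(U) = -2*(-1/2) - 1*(-1/3) = 1 + 1/3 = 4/3)
c(f, X) = -X/3
Z(w) = w (Z(w) = (-1/3*0)*w + w = 0*w + w = 0 + w = w)
d(z) = 4/(3*z)
sqrt(1/(-3008) + d(Z(-3))) = sqrt(1/(-3008) + (4/3)/(-3)) = sqrt(-1/3008 + (4/3)*(-1/3)) = sqrt(-1/3008 - 4/9) = sqrt(-12041/27072) = I*sqrt(565927)/1128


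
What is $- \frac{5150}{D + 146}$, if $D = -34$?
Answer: $- \frac{2575}{56} \approx -45.982$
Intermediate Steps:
$- \frac{5150}{D + 146} = - \frac{5150}{-34 + 146} = - \frac{5150}{112} = \left(-5150\right) \frac{1}{112} = - \frac{2575}{56}$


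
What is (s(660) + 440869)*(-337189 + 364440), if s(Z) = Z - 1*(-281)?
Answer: 12039764310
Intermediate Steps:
s(Z) = 281 + Z (s(Z) = Z + 281 = 281 + Z)
(s(660) + 440869)*(-337189 + 364440) = ((281 + 660) + 440869)*(-337189 + 364440) = (941 + 440869)*27251 = 441810*27251 = 12039764310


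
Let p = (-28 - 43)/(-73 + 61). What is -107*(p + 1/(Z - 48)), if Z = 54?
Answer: -7811/12 ≈ -650.92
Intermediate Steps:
p = 71/12 (p = -71/(-12) = -71*(-1/12) = 71/12 ≈ 5.9167)
-107*(p + 1/(Z - 48)) = -107*(71/12 + 1/(54 - 48)) = -107*(71/12 + 1/6) = -107*73/12 = -7811/12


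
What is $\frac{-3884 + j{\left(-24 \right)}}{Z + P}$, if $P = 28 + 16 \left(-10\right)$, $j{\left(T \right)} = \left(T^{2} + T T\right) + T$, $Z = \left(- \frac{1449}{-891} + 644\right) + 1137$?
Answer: $- \frac{68211}{40853} \approx -1.6697$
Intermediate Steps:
$Z = \frac{176480}{99}$ ($Z = \left(\left(-1449\right) \left(- \frac{1}{891}\right) + 644\right) + 1137 = \left(\frac{161}{99} + 644\right) + 1137 = \frac{63917}{99} + 1137 = \frac{176480}{99} \approx 1782.6$)
$j{\left(T \right)} = T + 2 T^{2}$ ($j{\left(T \right)} = \left(T^{2} + T^{2}\right) + T = 2 T^{2} + T = T + 2 T^{2}$)
$P = -132$ ($P = 28 - 160 = -132$)
$\frac{-3884 + j{\left(-24 \right)}}{Z + P} = \frac{-3884 - 24 \left(1 + 2 \left(-24\right)\right)}{\frac{176480}{99} - 132} = \frac{-3884 - 24 \left(1 - 48\right)}{\frac{163412}{99}} = \left(-3884 - -1128\right) \frac{99}{163412} = \left(-3884 + 1128\right) \frac{99}{163412} = \left(-2756\right) \frac{99}{163412} = - \frac{68211}{40853}$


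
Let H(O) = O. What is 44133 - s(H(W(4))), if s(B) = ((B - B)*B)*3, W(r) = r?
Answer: 44133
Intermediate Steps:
s(B) = 0 (s(B) = (0*B)*3 = 0*3 = 0)
44133 - s(H(W(4))) = 44133 - 1*0 = 44133 + 0 = 44133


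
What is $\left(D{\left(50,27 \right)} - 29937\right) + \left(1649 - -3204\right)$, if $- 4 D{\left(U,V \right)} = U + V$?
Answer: $- \frac{100413}{4} \approx -25103.0$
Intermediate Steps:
$D{\left(U,V \right)} = - \frac{U}{4} - \frac{V}{4}$ ($D{\left(U,V \right)} = - \frac{U + V}{4} = - \frac{U}{4} - \frac{V}{4}$)
$\left(D{\left(50,27 \right)} - 29937\right) + \left(1649 - -3204\right) = \left(\left(\left(- \frac{1}{4}\right) 50 - \frac{27}{4}\right) - 29937\right) + \left(1649 - -3204\right) = \left(\left(- \frac{25}{2} - \frac{27}{4}\right) - 29937\right) + \left(1649 + 3204\right) = \left(- \frac{77}{4} - 29937\right) + 4853 = - \frac{119825}{4} + 4853 = - \frac{100413}{4}$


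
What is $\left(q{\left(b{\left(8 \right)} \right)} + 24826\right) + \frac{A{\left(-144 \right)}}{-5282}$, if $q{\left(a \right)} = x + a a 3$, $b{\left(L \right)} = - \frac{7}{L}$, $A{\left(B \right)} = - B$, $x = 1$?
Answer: $\frac{4196742467}{169024} \approx 24829.0$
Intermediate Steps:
$q{\left(a \right)} = 1 + 3 a^{2}$ ($q{\left(a \right)} = 1 + a a 3 = 1 + a^{2} \cdot 3 = 1 + 3 a^{2}$)
$\left(q{\left(b{\left(8 \right)} \right)} + 24826\right) + \frac{A{\left(-144 \right)}}{-5282} = \left(\left(1 + 3 \left(- \frac{7}{8}\right)^{2}\right) + 24826\right) + \frac{\left(-1\right) \left(-144\right)}{-5282} = \left(\left(1 + 3 \left(\left(-7\right) \frac{1}{8}\right)^{2}\right) + 24826\right) + 144 \left(- \frac{1}{5282}\right) = \left(\left(1 + 3 \left(- \frac{7}{8}\right)^{2}\right) + 24826\right) - \frac{72}{2641} = \left(\left(1 + 3 \cdot \frac{49}{64}\right) + 24826\right) - \frac{72}{2641} = \left(\left(1 + \frac{147}{64}\right) + 24826\right) - \frac{72}{2641} = \left(\frac{211}{64} + 24826\right) - \frac{72}{2641} = \frac{1589075}{64} - \frac{72}{2641} = \frac{4196742467}{169024}$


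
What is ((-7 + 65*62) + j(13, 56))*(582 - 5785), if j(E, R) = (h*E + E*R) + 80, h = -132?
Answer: -16207345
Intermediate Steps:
j(E, R) = 80 - 132*E + E*R (j(E, R) = (-132*E + E*R) + 80 = 80 - 132*E + E*R)
((-7 + 65*62) + j(13, 56))*(582 - 5785) = ((-7 + 65*62) + (80 - 132*13 + 13*56))*(582 - 5785) = ((-7 + 4030) + (80 - 1716 + 728))*(-5203) = (4023 - 908)*(-5203) = 3115*(-5203) = -16207345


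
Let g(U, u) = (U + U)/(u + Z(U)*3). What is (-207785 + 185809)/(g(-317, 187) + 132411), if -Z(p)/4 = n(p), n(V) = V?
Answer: -87706216/528451667 ≈ -0.16597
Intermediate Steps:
Z(p) = -4*p
g(U, u) = 2*U/(u - 12*U) (g(U, u) = (U + U)/(u - 4*U*3) = (2*U)/(u - 12*U) = 2*U/(u - 12*U))
(-207785 + 185809)/(g(-317, 187) + 132411) = (-207785 + 185809)/(2*(-317)/(187 - 12*(-317)) + 132411) = -21976/(2*(-317)/(187 + 3804) + 132411) = -21976/(2*(-317)/3991 + 132411) = -21976/(2*(-317)*(1/3991) + 132411) = -21976/(-634/3991 + 132411) = -21976/528451667/3991 = -21976*3991/528451667 = -87706216/528451667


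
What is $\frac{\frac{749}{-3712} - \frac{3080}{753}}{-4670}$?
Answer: $\frac{11996957}{13053285120} \approx 0.00091908$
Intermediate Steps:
$\frac{\frac{749}{-3712} - \frac{3080}{753}}{-4670} = \left(749 \left(- \frac{1}{3712}\right) - \frac{3080}{753}\right) \left(- \frac{1}{4670}\right) = \left(- \frac{749}{3712} - \frac{3080}{753}\right) \left(- \frac{1}{4670}\right) = \left(- \frac{11996957}{2795136}\right) \left(- \frac{1}{4670}\right) = \frac{11996957}{13053285120}$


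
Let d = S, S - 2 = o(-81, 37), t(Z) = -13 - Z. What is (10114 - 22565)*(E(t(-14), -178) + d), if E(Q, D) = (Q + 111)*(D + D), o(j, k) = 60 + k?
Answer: 495213623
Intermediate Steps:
S = 99 (S = 2 + (60 + 37) = 2 + 97 = 99)
d = 99
E(Q, D) = 2*D*(111 + Q) (E(Q, D) = (111 + Q)*(2*D) = 2*D*(111 + Q))
(10114 - 22565)*(E(t(-14), -178) + d) = (10114 - 22565)*(2*(-178)*(111 + (-13 - 1*(-14))) + 99) = -12451*(2*(-178)*(111 + (-13 + 14)) + 99) = -12451*(2*(-178)*(111 + 1) + 99) = -12451*(2*(-178)*112 + 99) = -12451*(-39872 + 99) = -12451*(-39773) = 495213623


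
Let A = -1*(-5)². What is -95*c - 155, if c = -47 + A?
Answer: 6685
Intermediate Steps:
A = -25 (A = -1*25 = -25)
c = -72 (c = -47 - 25 = -72)
-95*c - 155 = -95*(-72) - 155 = 6840 - 155 = 6685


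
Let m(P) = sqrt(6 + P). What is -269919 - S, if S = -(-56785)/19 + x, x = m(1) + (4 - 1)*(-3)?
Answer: -5185075/19 - sqrt(7) ≈ -2.7290e+5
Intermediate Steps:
x = -9 + sqrt(7) (x = sqrt(6 + 1) + (4 - 1)*(-3) = sqrt(7) + 3*(-3) = sqrt(7) - 9 = -9 + sqrt(7) ≈ -6.3542)
S = 56614/19 + sqrt(7) (S = -(-56785)/19 + (-9 + sqrt(7)) = -277*(-205/19) + (-9 + sqrt(7)) = 56785/19 + (-9 + sqrt(7)) = 56614/19 + sqrt(7) ≈ 2982.3)
-269919 - S = -269919 - (56614/19 + sqrt(7)) = -269919 + (-56614/19 - sqrt(7)) = -5185075/19 - sqrt(7)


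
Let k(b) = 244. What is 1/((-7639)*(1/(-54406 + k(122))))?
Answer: 54162/7639 ≈ 7.0902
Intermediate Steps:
1/((-7639)*(1/(-54406 + k(122)))) = 1/((-7639)*(1/(-54406 + 244))) = -1/(7639*(1/(-54162))) = -1/(7639*(-1/54162)) = -1/7639*(-54162) = 54162/7639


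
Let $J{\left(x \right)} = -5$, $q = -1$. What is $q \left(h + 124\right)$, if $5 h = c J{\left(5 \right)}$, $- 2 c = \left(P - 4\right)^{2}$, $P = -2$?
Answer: $-142$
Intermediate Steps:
$c = -18$ ($c = - \frac{\left(-2 - 4\right)^{2}}{2} = - \frac{\left(-6\right)^{2}}{2} = \left(- \frac{1}{2}\right) 36 = -18$)
$h = 18$ ($h = \frac{\left(-18\right) \left(-5\right)}{5} = \frac{1}{5} \cdot 90 = 18$)
$q \left(h + 124\right) = - (18 + 124) = \left(-1\right) 142 = -142$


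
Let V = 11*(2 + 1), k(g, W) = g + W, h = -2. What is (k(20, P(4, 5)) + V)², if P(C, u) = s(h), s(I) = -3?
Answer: 2500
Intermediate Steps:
P(C, u) = -3
k(g, W) = W + g
V = 33 (V = 11*3 = 33)
(k(20, P(4, 5)) + V)² = ((-3 + 20) + 33)² = (17 + 33)² = 50² = 2500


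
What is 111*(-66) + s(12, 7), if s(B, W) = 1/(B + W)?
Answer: -139193/19 ≈ -7325.9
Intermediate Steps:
111*(-66) + s(12, 7) = 111*(-66) + 1/(12 + 7) = -7326 + 1/19 = -139193/19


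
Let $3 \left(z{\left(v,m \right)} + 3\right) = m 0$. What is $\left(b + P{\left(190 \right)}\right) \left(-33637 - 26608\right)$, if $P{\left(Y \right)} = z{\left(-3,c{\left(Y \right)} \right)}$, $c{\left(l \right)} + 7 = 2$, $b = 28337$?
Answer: $-1706981830$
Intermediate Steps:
$c{\left(l \right)} = -5$ ($c{\left(l \right)} = -7 + 2 = -5$)
$z{\left(v,m \right)} = -3$ ($z{\left(v,m \right)} = -3 + \frac{m 0}{3} = -3 + \frac{1}{3} \cdot 0 = -3 + 0 = -3$)
$P{\left(Y \right)} = -3$
$\left(b + P{\left(190 \right)}\right) \left(-33637 - 26608\right) = \left(28337 - 3\right) \left(-33637 - 26608\right) = 28334 \left(-60245\right) = -1706981830$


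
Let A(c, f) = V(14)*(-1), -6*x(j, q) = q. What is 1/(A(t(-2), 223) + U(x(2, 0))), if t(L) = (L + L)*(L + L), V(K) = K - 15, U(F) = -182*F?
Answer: 1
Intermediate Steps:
x(j, q) = -q/6
V(K) = -15 + K
t(L) = 4*L² (t(L) = (2*L)*(2*L) = 4*L²)
A(c, f) = 1 (A(c, f) = (-15 + 14)*(-1) = -1*(-1) = 1)
1/(A(t(-2), 223) + U(x(2, 0))) = 1/(1 - (-91)*0/3) = 1/(1 - 182*0) = 1/(1 + 0) = 1/1 = 1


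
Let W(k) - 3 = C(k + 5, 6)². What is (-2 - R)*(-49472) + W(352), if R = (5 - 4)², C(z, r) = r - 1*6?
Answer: 148419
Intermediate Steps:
C(z, r) = -6 + r (C(z, r) = r - 6 = -6 + r)
R = 1 (R = 1² = 1)
W(k) = 3 (W(k) = 3 + (-6 + 6)² = 3 + 0² = 3 + 0 = 3)
(-2 - R)*(-49472) + W(352) = (-2 - 1*1)*(-49472) + 3 = (-2 - 1)*(-49472) + 3 = -3*(-49472) + 3 = 148416 + 3 = 148419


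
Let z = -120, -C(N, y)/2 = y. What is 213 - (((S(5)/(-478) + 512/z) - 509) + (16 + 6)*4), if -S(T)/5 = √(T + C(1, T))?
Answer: 9574/15 - 5*I*√5/478 ≈ 638.27 - 0.02339*I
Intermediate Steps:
C(N, y) = -2*y
S(T) = -5*√(-T) (S(T) = -5*√(T - 2*T) = -5*√(-T))
213 - (((S(5)/(-478) + 512/z) - 509) + (16 + 6)*4) = 213 - (((-5*I*√5/(-478) + 512/(-120)) - 509) + (16 + 6)*4) = 213 - (((-5*I*√5*(-1/478) + 512*(-1/120)) - 509) + 22*4) = 213 - (((-5*I*√5*(-1/478) - 64/15) - 509) + 88) = 213 - (((5*I*√5/478 - 64/15) - 509) + 88) = 213 - (((-64/15 + 5*I*√5/478) - 509) + 88) = 213 - ((-7699/15 + 5*I*√5/478) + 88) = 213 - (-6379/15 + 5*I*√5/478) = 213 + (6379/15 - 5*I*√5/478) = 9574/15 - 5*I*√5/478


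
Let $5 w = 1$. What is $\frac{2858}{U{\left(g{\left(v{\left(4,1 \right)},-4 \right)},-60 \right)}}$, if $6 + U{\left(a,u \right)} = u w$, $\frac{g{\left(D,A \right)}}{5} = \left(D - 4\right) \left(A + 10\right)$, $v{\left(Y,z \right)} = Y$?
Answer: $- \frac{1429}{9} \approx -158.78$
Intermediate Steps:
$w = \frac{1}{5}$ ($w = \frac{1}{5} \cdot 1 = \frac{1}{5} \approx 0.2$)
$g{\left(D,A \right)} = 5 \left(-4 + D\right) \left(10 + A\right)$ ($g{\left(D,A \right)} = 5 \left(D - 4\right) \left(A + 10\right) = 5 \left(-4 + D\right) \left(10 + A\right)$)
$U{\left(a,u \right)} = -6 + \frac{u}{5}$ ($U{\left(a,u \right)} = -6 + u \frac{1}{5} = -6 + \frac{u}{5}$)
$\frac{2858}{U{\left(g{\left(v{\left(4,1 \right)},-4 \right)},-60 \right)}} = \frac{2858}{-6 + \frac{1}{5} \left(-60\right)} = \frac{2858}{-6 - 12} = \frac{2858}{-18} = 2858 \left(- \frac{1}{18}\right) = - \frac{1429}{9}$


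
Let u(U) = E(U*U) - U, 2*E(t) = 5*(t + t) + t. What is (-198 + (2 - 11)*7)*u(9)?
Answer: -227853/2 ≈ -1.1393e+5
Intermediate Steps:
E(t) = 11*t/2 (E(t) = (5*(t + t) + t)/2 = (5*(2*t) + t)/2 = (10*t + t)/2 = (11*t)/2 = 11*t/2)
u(U) = -U + 11*U²/2 (u(U) = 11*(U*U)/2 - U = 11*U²/2 - U = -U + 11*U²/2)
(-198 + (2 - 11)*7)*u(9) = (-198 + (2 - 11)*7)*((½)*9*(-2 + 11*9)) = (-198 - 9*7)*((½)*9*(-2 + 99)) = (-198 - 63)*((½)*9*97) = -261*873/2 = -227853/2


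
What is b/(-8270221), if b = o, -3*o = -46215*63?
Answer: -970515/8270221 ≈ -0.11735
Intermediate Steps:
o = 970515 (o = -(-15405)*63 = -⅓*(-2911545) = 970515)
b = 970515
b/(-8270221) = 970515/(-8270221) = 970515*(-1/8270221) = -970515/8270221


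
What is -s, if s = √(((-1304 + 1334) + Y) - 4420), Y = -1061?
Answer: -I*√5451 ≈ -73.831*I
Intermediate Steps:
s = I*√5451 (s = √(((-1304 + 1334) - 1061) - 4420) = √((30 - 1061) - 4420) = √(-1031 - 4420) = √(-5451) = I*√5451 ≈ 73.831*I)
-s = -I*√5451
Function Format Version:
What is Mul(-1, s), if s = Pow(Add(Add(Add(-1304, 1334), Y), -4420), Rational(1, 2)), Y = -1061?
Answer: Mul(-1, I, Pow(5451, Rational(1, 2))) ≈ Mul(-73.831, I)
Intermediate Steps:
s = Mul(I, Pow(5451, Rational(1, 2))) (s = Pow(Add(Add(Add(-1304, 1334), -1061), -4420), Rational(1, 2)) = Pow(Add(Add(30, -1061), -4420), Rational(1, 2)) = Pow(Add(-1031, -4420), Rational(1, 2)) = Pow(-5451, Rational(1, 2)) = Mul(I, Pow(5451, Rational(1, 2))) ≈ Mul(73.831, I))
Mul(-1, s) = Mul(-1, Mul(I, Pow(5451, Rational(1, 2)))) = Mul(-1, I, Pow(5451, Rational(1, 2)))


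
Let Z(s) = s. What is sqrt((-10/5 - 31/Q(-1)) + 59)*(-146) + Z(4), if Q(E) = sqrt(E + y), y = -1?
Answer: 4 - 73*sqrt(228 + 62*I*sqrt(2)) ≈ -1117.8 - 208.26*I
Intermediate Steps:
Q(E) = sqrt(-1 + E) (Q(E) = sqrt(E - 1) = sqrt(-1 + E))
sqrt((-10/5 - 31/Q(-1)) + 59)*(-146) + Z(4) = sqrt((-10/5 - 31/sqrt(-1 - 1)) + 59)*(-146) + 4 = sqrt((-10*1/5 - 31*(-I*sqrt(2)/2)) + 59)*(-146) + 4 = sqrt((-2 - 31*(-I*sqrt(2)/2)) + 59)*(-146) + 4 = sqrt((-2 - (-31)*I*sqrt(2)/2) + 59)*(-146) + 4 = sqrt((-2 + 31*I*sqrt(2)/2) + 59)*(-146) + 4 = sqrt(57 + 31*I*sqrt(2)/2)*(-146) + 4 = -146*sqrt(57 + 31*I*sqrt(2)/2) + 4 = 4 - 146*sqrt(57 + 31*I*sqrt(2)/2)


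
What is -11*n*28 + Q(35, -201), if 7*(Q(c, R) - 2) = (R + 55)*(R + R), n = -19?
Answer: 99670/7 ≈ 14239.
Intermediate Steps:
Q(c, R) = 2 + 2*R*(55 + R)/7 (Q(c, R) = 2 + ((R + 55)*(R + R))/7 = 2 + ((55 + R)*(2*R))/7 = 2 + (2*R*(55 + R))/7 = 2 + 2*R*(55 + R)/7)
-11*n*28 + Q(35, -201) = -11*(-19)*28 + (2 + (2/7)*(-201)² + (110/7)*(-201)) = 209*28 + (2 + (2/7)*40401 - 22110/7) = 5852 + (2 + 80802/7 - 22110/7) = 5852 + 58706/7 = 99670/7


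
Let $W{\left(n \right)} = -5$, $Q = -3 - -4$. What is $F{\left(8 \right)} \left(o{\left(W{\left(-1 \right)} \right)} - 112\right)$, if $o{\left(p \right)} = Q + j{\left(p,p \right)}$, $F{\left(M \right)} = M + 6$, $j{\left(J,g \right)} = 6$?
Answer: $-1470$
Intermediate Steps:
$Q = 1$ ($Q = -3 + 4 = 1$)
$F{\left(M \right)} = 6 + M$
$o{\left(p \right)} = 7$ ($o{\left(p \right)} = 1 + 6 = 7$)
$F{\left(8 \right)} \left(o{\left(W{\left(-1 \right)} \right)} - 112\right) = \left(6 + 8\right) \left(7 - 112\right) = 14 \left(-105\right) = -1470$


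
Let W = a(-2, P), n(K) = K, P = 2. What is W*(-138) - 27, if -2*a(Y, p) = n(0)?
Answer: -27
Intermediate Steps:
a(Y, p) = 0 (a(Y, p) = -½*0 = 0)
W = 0
W*(-138) - 27 = 0*(-138) - 27 = 0 - 27 = -27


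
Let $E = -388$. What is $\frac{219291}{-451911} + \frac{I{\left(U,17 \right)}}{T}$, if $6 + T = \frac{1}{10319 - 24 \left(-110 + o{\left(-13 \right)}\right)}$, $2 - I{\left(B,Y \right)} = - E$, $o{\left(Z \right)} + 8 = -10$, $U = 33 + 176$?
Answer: $\frac{772758527397}{12102929765} \approx 63.849$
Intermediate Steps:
$U = 209$
$o{\left(Z \right)} = -18$ ($o{\left(Z \right)} = -8 - 10 = -18$)
$I{\left(B,Y \right)} = -386$ ($I{\left(B,Y \right)} = 2 - \left(-1\right) \left(-388\right) = 2 - 388 = -386$)
$T = - \frac{80345}{13391}$ ($T = -6 + \frac{1}{10319 - 24 \left(-110 - 18\right)} = -6 + \frac{1}{10319 - -3072} = -6 + \frac{1}{10319 + 3072} = -6 + \frac{1}{13391} = - \frac{80345}{13391} \approx -5.9999$)
$\frac{219291}{-451911} + \frac{I{\left(U,17 \right)}}{T} = \frac{219291}{-451911} - \frac{386}{- \frac{80345}{13391}} = 219291 \left(- \frac{1}{451911}\right) - - \frac{5168926}{80345} = - \frac{73097}{150637} + \frac{5168926}{80345} = \frac{772758527397}{12102929765}$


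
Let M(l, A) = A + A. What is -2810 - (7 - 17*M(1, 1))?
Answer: -2783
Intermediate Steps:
M(l, A) = 2*A
-2810 - (7 - 17*M(1, 1)) = -2810 - (7 - 34) = -2810 - 1*(-27) = -2810 + 27 = -2783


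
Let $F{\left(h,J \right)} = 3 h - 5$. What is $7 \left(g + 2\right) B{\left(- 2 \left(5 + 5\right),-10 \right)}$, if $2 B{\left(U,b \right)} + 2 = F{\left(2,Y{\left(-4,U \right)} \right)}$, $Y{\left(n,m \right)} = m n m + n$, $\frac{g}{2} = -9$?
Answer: $56$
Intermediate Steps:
$g = -18$ ($g = 2 \left(-9\right) = -18$)
$Y{\left(n,m \right)} = n + n m^{2}$ ($Y{\left(n,m \right)} = n m^{2} + n = n + n m^{2}$)
$F{\left(h,J \right)} = -5 + 3 h$
$B{\left(U,b \right)} = - \frac{1}{2}$ ($B{\left(U,b \right)} = -1 + \frac{-5 + 3 \cdot 2}{2} = -1 + \frac{-5 + 6}{2} = -1 + \frac{1}{2} \cdot 1 = -1 + \frac{1}{2} = - \frac{1}{2}$)
$7 \left(g + 2\right) B{\left(- 2 \left(5 + 5\right),-10 \right)} = 7 \left(-18 + 2\right) \left(- \frac{1}{2}\right) = 7 \left(-16\right) \left(- \frac{1}{2}\right) = \left(-112\right) \left(- \frac{1}{2}\right) = 56$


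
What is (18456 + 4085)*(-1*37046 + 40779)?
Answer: 84145553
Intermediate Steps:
(18456 + 4085)*(-1*37046 + 40779) = 22541*(-37046 + 40779) = 22541*3733 = 84145553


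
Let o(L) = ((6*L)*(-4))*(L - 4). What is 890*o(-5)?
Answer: -961200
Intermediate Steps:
o(L) = -24*L*(-4 + L) (o(L) = (-24*L)*(-4 + L) = -24*L*(-4 + L))
890*o(-5) = 890*(24*(-5)*(4 - 1*(-5))) = 890*(24*(-5)*(4 + 5)) = 890*(24*(-5)*9) = 890*(-1080) = -961200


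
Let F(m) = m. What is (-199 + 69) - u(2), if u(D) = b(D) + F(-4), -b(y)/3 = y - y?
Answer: -126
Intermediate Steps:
b(y) = 0 (b(y) = -3*(y - y) = -3*0 = 0)
u(D) = -4 (u(D) = 0 - 4 = -4)
(-199 + 69) - u(2) = (-199 + 69) - 1*(-4) = -130 + 4 = -126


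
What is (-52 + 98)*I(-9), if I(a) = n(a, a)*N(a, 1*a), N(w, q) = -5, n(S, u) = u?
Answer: 2070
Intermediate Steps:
I(a) = -5*a (I(a) = a*(-5) = -5*a)
(-52 + 98)*I(-9) = (-52 + 98)*(-5*(-9)) = 46*45 = 2070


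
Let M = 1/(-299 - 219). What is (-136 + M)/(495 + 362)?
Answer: -70449/443926 ≈ -0.15870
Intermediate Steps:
M = -1/518 (M = 1/(-518) = -1/518 ≈ -0.0019305)
(-136 + M)/(495 + 362) = (-136 - 1/518)/(495 + 362) = -70449/518/857 = -70449/518*1/857 = -70449/443926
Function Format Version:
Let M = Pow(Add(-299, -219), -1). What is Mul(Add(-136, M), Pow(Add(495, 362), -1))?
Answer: Rational(-70449, 443926) ≈ -0.15870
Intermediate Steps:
M = Rational(-1, 518) (M = Pow(-518, -1) = Rational(-1, 518) ≈ -0.0019305)
Mul(Add(-136, M), Pow(Add(495, 362), -1)) = Mul(Add(-136, Rational(-1, 518)), Pow(Add(495, 362), -1)) = Mul(Rational(-70449, 518), Pow(857, -1)) = Mul(Rational(-70449, 518), Rational(1, 857)) = Rational(-70449, 443926)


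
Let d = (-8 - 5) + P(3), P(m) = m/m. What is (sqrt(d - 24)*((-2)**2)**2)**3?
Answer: -884736*I ≈ -8.8474e+5*I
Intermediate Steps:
P(m) = 1
d = -12 (d = (-8 - 5) + 1 = -13 + 1 = -12)
(sqrt(d - 24)*((-2)**2)**2)**3 = (sqrt(-12 - 24)*((-2)**2)**2)**3 = (sqrt(-36)*4**2)**3 = ((6*I)*16)**3 = (96*I)**3 = -884736*I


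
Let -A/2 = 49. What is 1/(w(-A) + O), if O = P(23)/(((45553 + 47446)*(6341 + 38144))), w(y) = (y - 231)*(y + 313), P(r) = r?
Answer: -4137060515/226144138931422 ≈ -1.8294e-5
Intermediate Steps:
A = -98 (A = -2*49 = -98)
w(y) = (-231 + y)*(313 + y)
O = 23/4137060515 (O = 23/(((45553 + 47446)*(6341 + 38144))) = 23/((92999*44485)) = 23/4137060515 ≈ 5.5595e-9)
1/(w(-A) + O) = 1/((-72303 + (-1*(-98))² + 82*(-1*(-98))) + 23/4137060515) = 1/((-72303 + 98² + 82*98) + 23/4137060515) = 1/((-72303 + 9604 + 8036) + 23/4137060515) = 1/(-54663 + 23/4137060515) = 1/(-226144138931422/4137060515) = -4137060515/226144138931422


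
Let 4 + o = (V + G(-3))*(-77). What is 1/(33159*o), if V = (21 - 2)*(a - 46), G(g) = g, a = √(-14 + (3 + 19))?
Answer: 67525/150624846134007 + 418*√2/21517835162001 ≈ 4.7577e-10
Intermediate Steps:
a = 2*√2 (a = √(-14 + 22) = √8 = 2*√2 ≈ 2.8284)
V = -874 + 38*√2 (V = (21 - 2)*(2*√2 - 46) = 19*(-46 + 2*√2) = -874 + 38*√2 ≈ -820.26)
o = 67525 - 2926*√2 (o = -4 + ((-874 + 38*√2) - 3)*(-77) = -4 + (-877 + 38*√2)*(-77) = -4 + (67529 - 2926*√2) = 67525 - 2926*√2 ≈ 63387.)
1/(33159*o) = 1/(33159*(67525 - 2926*√2))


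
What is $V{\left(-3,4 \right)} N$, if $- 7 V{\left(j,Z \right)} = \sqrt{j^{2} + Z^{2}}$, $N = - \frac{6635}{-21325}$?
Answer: $- \frac{1327}{5971} \approx -0.22224$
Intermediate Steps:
$N = \frac{1327}{4265}$ ($N = \left(-6635\right) \left(- \frac{1}{21325}\right) = \frac{1327}{4265} \approx 0.31114$)
$V{\left(j,Z \right)} = - \frac{\sqrt{Z^{2} + j^{2}}}{7}$ ($V{\left(j,Z \right)} = - \frac{\sqrt{j^{2} + Z^{2}}}{7} = - \frac{\sqrt{Z^{2} + j^{2}}}{7}$)
$V{\left(-3,4 \right)} N = - \frac{\sqrt{4^{2} + \left(-3\right)^{2}}}{7} \cdot \frac{1327}{4265} = - \frac{\sqrt{16 + 9}}{7} \cdot \frac{1327}{4265} = - \frac{\sqrt{25}}{7} \cdot \frac{1327}{4265} = \left(- \frac{1}{7}\right) 5 \cdot \frac{1327}{4265} = \left(- \frac{5}{7}\right) \frac{1327}{4265} = - \frac{1327}{5971}$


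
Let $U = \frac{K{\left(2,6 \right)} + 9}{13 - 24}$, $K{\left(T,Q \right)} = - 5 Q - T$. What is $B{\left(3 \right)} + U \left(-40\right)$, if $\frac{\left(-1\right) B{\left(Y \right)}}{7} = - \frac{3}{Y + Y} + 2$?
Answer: $- \frac{2071}{22} \approx -94.136$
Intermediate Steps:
$K{\left(T,Q \right)} = - T - 5 Q$
$U = \frac{23}{11}$ ($U = \frac{\left(\left(-1\right) 2 - 30\right) + 9}{13 - 24} = \frac{\left(-2 - 30\right) + 9}{-11} = \left(-32 + 9\right) \left(- \frac{1}{11}\right) = \left(-23\right) \left(- \frac{1}{11}\right) = \frac{23}{11} \approx 2.0909$)
$B{\left(Y \right)} = -14 + \frac{21}{2 Y}$ ($B{\left(Y \right)} = - 7 \left(- \frac{3}{Y + Y} + 2\right) = - 7 \left(- \frac{3}{2 Y} + 2\right) = - 7 \left(2 - \frac{3}{2 Y}\right) = -14 + \frac{21}{2 Y}$)
$B{\left(3 \right)} + U \left(-40\right) = \left(-14 + \frac{21}{2 \cdot 3}\right) + \frac{23}{11} \left(-40\right) = \left(-14 + \frac{21}{2} \cdot \frac{1}{3}\right) - \frac{920}{11} = \left(-14 + \frac{7}{2}\right) - \frac{920}{11} = - \frac{21}{2} - \frac{920}{11} = - \frac{2071}{22}$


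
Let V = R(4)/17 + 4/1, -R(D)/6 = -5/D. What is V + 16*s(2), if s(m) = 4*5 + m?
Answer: 12119/34 ≈ 356.44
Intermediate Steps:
R(D) = 30/D (R(D) = -(-30)/D = 30/D)
V = 151/34 (V = (30/4)/17 + 4/1 = (30*(¼))*(1/17) + 4*1 = (15/2)*(1/17) + 4 = 15/34 + 4 = 151/34 ≈ 4.4412)
s(m) = 20 + m
V + 16*s(2) = 151/34 + 16*(20 + 2) = 151/34 + 16*22 = 151/34 + 352 = 12119/34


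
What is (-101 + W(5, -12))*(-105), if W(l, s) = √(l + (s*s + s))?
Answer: 10605 - 105*√137 ≈ 9376.0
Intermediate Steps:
W(l, s) = √(l + s + s²) (W(l, s) = √(l + (s² + s)) = √(l + (s + s²)) = √(l + s + s²))
(-101 + W(5, -12))*(-105) = (-101 + √(5 - 12 + (-12)²))*(-105) = (-101 + √(5 - 12 + 144))*(-105) = (-101 + √137)*(-105) = 10605 - 105*√137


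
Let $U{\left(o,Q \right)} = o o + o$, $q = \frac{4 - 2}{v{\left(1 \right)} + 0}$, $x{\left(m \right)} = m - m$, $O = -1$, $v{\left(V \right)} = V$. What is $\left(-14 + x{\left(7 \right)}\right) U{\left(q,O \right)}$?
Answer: $-84$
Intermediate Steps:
$x{\left(m \right)} = 0$
$q = 2$ ($q = \frac{4 - 2}{1 + 0} = \frac{2}{1} = 2 \cdot 1 = 2$)
$U{\left(o,Q \right)} = o + o^{2}$ ($U{\left(o,Q \right)} = o^{2} + o = o + o^{2}$)
$\left(-14 + x{\left(7 \right)}\right) U{\left(q,O \right)} = \left(-14 + 0\right) 2 \left(1 + 2\right) = - 14 \cdot 2 \cdot 3 = \left(-14\right) 6 = -84$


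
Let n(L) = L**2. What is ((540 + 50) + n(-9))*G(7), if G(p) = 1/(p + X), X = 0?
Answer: 671/7 ≈ 95.857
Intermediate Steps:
G(p) = 1/p (G(p) = 1/(p + 0) = 1/p)
((540 + 50) + n(-9))*G(7) = ((540 + 50) + (-9)**2)/7 = (590 + 81)*(1/7) = 671*(1/7) = 671/7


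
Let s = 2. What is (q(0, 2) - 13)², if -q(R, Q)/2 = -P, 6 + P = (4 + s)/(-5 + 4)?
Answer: 1369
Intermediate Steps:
P = -12 (P = -6 + (4 + 2)/(-5 + 4) = -6 + 6/(-1) = -6 + 6*(-1) = -6 - 6 = -12)
q(R, Q) = -24 (q(R, Q) = -(-2)*(-12) = -2*12 = -24)
(q(0, 2) - 13)² = (-24 - 13)² = (-37)² = 1369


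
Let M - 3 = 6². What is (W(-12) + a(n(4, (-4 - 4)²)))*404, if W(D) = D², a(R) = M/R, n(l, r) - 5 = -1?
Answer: 62115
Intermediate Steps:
n(l, r) = 4 (n(l, r) = 5 - 1 = 4)
M = 39 (M = 3 + 6² = 3 + 36 = 39)
a(R) = 39/R
(W(-12) + a(n(4, (-4 - 4)²)))*404 = ((-12)² + 39/4)*404 = (144 + 39*(¼))*404 = (144 + 39/4)*404 = (615/4)*404 = 62115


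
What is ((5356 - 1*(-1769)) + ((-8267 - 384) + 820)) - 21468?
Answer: -22174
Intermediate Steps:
((5356 - 1*(-1769)) + ((-8267 - 384) + 820)) - 21468 = ((5356 + 1769) + (-8651 + 820)) - 21468 = (7125 - 7831) - 21468 = -706 - 21468 = -22174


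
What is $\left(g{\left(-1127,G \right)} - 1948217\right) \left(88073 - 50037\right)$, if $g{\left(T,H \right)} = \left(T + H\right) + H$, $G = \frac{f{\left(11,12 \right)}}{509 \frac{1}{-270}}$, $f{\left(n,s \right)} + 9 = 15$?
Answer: $- \frac{37740054664096}{509} \approx -7.4145 \cdot 10^{10}$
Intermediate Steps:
$f{\left(n,s \right)} = 6$ ($f{\left(n,s \right)} = -9 + 15 = 6$)
$G = - \frac{1620}{509}$ ($G = \frac{6}{509 \frac{1}{-270}} = \frac{6}{509 \left(- \frac{1}{270}\right)} = \frac{6}{- \frac{509}{270}} = 6 \left(- \frac{270}{509}\right) = - \frac{1620}{509} \approx -3.1827$)
$g{\left(T,H \right)} = T + 2 H$ ($g{\left(T,H \right)} = \left(H + T\right) + H = T + 2 H$)
$\left(g{\left(-1127,G \right)} - 1948217\right) \left(88073 - 50037\right) = \left(\left(-1127 + 2 \left(- \frac{1620}{509}\right)\right) - 1948217\right) \left(88073 - 50037\right) = \left(\left(-1127 - \frac{3240}{509}\right) - 1948217\right) 38036 = \left(- \frac{576883}{509} - 1948217\right) 38036 = \left(- \frac{992219336}{509}\right) 38036 = - \frac{37740054664096}{509}$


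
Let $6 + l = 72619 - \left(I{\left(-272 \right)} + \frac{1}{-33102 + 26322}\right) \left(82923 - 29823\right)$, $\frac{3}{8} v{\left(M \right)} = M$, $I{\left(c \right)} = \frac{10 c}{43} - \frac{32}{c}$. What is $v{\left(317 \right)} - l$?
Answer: $- \frac{848600153114}{247809} \approx -3.4244 \cdot 10^{6}$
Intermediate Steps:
$I{\left(c \right)} = - \frac{32}{c} + \frac{10 c}{43}$ ($I{\left(c \right)} = 10 c \frac{1}{43} - \frac{32}{c} = \frac{10 c}{43} - \frac{32}{c} = - \frac{32}{c} + \frac{10 c}{43}$)
$v{\left(M \right)} = \frac{8 M}{3}$
$l = \frac{282936544774}{82603}$ ($l = -6 - \left(-72619 + \left(\left(- \frac{32}{-272} + \frac{10}{43} \left(-272\right)\right) + \frac{1}{-33102 + 26322}\right) \left(82923 - 29823\right)\right) = -6 - \left(-72619 + \left(\left(\left(-32\right) \left(- \frac{1}{272}\right) - \frac{2720}{43}\right) + \frac{1}{-6780}\right) 53100\right) = -6 - \left(-72619 + \left(\left(\frac{2}{17} - \frac{2720}{43}\right) - \frac{1}{6780}\right) 53100\right) = -6 - \left(-72619 + \left(- \frac{46154}{731} - \frac{1}{6780}\right) 53100\right) = -6 - \left(-72619 - \frac{276938493135}{82603}\right) = -6 + \left(72619 - - \frac{276938493135}{82603}\right) = -6 + \left(72619 + \frac{276938493135}{82603}\right) = -6 + \frac{282937040392}{82603} = \frac{282936544774}{82603} \approx 3.4253 \cdot 10^{6}$)
$v{\left(317 \right)} - l = \frac{8}{3} \cdot 317 - \frac{282936544774}{82603} = \frac{2536}{3} - \frac{282936544774}{82603} = - \frac{848600153114}{247809}$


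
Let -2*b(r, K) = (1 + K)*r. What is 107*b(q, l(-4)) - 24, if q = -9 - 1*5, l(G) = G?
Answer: -2271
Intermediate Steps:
q = -14 (q = -9 - 5 = -14)
b(r, K) = -r*(1 + K)/2 (b(r, K) = -(1 + K)*r/2 = -r*(1 + K)/2)
107*b(q, l(-4)) - 24 = 107*(-½*(-14)*(1 - 4)) - 24 = 107*(-½*(-14)*(-3)) - 24 = 107*(-21) - 24 = -2247 - 24 = -2271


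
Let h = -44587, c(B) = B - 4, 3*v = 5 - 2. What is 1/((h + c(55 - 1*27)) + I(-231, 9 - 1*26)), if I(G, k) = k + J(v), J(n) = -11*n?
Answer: -1/44591 ≈ -2.2426e-5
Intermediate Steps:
v = 1 (v = (5 - 2)/3 = (1/3)*3 = 1)
c(B) = -4 + B
I(G, k) = -11 + k (I(G, k) = k - 11*1 = k - 11 = -11 + k)
1/((h + c(55 - 1*27)) + I(-231, 9 - 1*26)) = 1/((-44587 + (-4 + (55 - 1*27))) + (-11 + (9 - 1*26))) = 1/((-44587 + (-4 + (55 - 27))) + (-11 + (9 - 26))) = 1/((-44587 + (-4 + 28)) + (-11 - 17)) = 1/((-44587 + 24) - 28) = 1/(-44563 - 28) = 1/(-44591) = -1/44591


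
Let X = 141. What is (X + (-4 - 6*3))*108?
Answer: 12852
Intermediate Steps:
(X + (-4 - 6*3))*108 = (141 + (-4 - 6*3))*108 = (141 + (-4 - 18))*108 = (141 - 22)*108 = 119*108 = 12852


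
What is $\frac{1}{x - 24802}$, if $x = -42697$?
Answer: $- \frac{1}{67499} \approx -1.4815 \cdot 10^{-5}$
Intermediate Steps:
$\frac{1}{x - 24802} = \frac{1}{-42697 - 24802} = \frac{1}{-67499} = - \frac{1}{67499}$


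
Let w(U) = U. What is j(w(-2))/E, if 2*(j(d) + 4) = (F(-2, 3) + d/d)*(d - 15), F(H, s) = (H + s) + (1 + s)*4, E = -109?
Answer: 157/109 ≈ 1.4404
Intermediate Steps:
F(H, s) = 4 + H + 5*s (F(H, s) = (H + s) + (4 + 4*s) = 4 + H + 5*s)
j(d) = -139 + 9*d (j(d) = -4 + (((4 - 2 + 5*3) + d/d)*(d - 15))/2 = -4 + (((4 - 2 + 15) + 1)*(-15 + d))/2 = -4 + ((17 + 1)*(-15 + d))/2 = -4 + (18*(-15 + d))/2 = -4 + (-270 + 18*d)/2 = -4 + (-135 + 9*d) = -139 + 9*d)
j(w(-2))/E = (-139 + 9*(-2))/(-109) = (-139 - 18)*(-1/109) = -157*(-1/109) = 157/109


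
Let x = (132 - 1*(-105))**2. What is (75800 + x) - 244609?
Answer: -112640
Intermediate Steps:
x = 56169 (x = (132 + 105)**2 = 237**2 = 56169)
(75800 + x) - 244609 = (75800 + 56169) - 244609 = 131969 - 244609 = -112640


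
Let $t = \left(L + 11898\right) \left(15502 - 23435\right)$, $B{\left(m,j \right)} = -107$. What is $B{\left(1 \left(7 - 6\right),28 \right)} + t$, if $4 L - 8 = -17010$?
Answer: $- \frac{121335449}{2} \approx -6.0668 \cdot 10^{7}$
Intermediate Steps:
$L = - \frac{8501}{2}$ ($L = 2 + \frac{1}{4} \left(-17010\right) = 2 - \frac{8505}{2} = - \frac{8501}{2} \approx -4250.5$)
$t = - \frac{121335235}{2}$ ($t = \left(- \frac{8501}{2} + 11898\right) \left(15502 - 23435\right) = \frac{15295}{2} \left(-7933\right) = - \frac{121335235}{2} \approx -6.0668 \cdot 10^{7}$)
$B{\left(1 \left(7 - 6\right),28 \right)} + t = -107 - \frac{121335235}{2} = - \frac{121335449}{2}$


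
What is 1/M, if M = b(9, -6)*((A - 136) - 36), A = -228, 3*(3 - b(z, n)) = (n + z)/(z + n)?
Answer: -3/3200 ≈ -0.00093750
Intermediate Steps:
b(z, n) = 8/3 (b(z, n) = 3 - (n + z)/(3*(z + n)) = 3 - (n + z)/(3*(n + z)) = 3 - 1/3*1 = 3 - 1/3 = 8/3)
M = -3200/3 (M = 8*((-228 - 136) - 36)/3 = 8*(-364 - 36)/3 = (8/3)*(-400) = -3200/3 ≈ -1066.7)
1/M = 1/(-3200/3) = -3/3200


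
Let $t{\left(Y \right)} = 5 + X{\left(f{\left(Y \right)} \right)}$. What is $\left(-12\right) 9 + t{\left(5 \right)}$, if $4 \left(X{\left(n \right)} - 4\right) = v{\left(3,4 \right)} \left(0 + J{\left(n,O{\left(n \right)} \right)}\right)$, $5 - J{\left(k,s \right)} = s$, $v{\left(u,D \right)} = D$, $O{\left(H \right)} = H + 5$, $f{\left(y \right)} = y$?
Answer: $-104$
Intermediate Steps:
$O{\left(H \right)} = 5 + H$
$J{\left(k,s \right)} = 5 - s$
$X{\left(n \right)} = 4 - n$ ($X{\left(n \right)} = 4 + \frac{4 \left(0 + \left(5 - \left(5 + n\right)\right)\right)}{4} = 4 + \frac{4 \left(0 - n\right)}{4} = 4 + \frac{4 \left(- n\right)}{4} = 4 + \frac{\left(-4\right) n}{4} = 4 - n$)
$t{\left(Y \right)} = 9 - Y$ ($t{\left(Y \right)} = 5 - \left(-4 + Y\right) = 9 - Y$)
$\left(-12\right) 9 + t{\left(5 \right)} = \left(-12\right) 9 + \left(9 - 5\right) = -108 + \left(9 - 5\right) = -108 + 4 = -104$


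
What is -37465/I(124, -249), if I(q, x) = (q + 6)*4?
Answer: -7493/104 ≈ -72.048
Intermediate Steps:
I(q, x) = 24 + 4*q (I(q, x) = (6 + q)*4 = 24 + 4*q)
-37465/I(124, -249) = -37465/(24 + 4*124) = -37465/(24 + 496) = -37465/520 = -37465*1/520 = -7493/104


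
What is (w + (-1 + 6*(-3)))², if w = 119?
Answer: 10000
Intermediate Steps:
(w + (-1 + 6*(-3)))² = (119 + (-1 + 6*(-3)))² = (119 + (-1 - 18))² = (119 - 19)² = 100² = 10000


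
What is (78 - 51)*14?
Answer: 378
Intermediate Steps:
(78 - 51)*14 = 27*14 = 378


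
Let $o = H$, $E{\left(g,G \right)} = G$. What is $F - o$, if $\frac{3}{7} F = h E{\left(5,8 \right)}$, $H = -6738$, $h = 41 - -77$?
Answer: $\frac{26822}{3} \approx 8940.7$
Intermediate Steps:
$h = 118$ ($h = 41 + 77 = 118$)
$o = -6738$
$F = \frac{6608}{3}$ ($F = \frac{7 \cdot 118 \cdot 8}{3} = \frac{7}{3} \cdot 944 = \frac{6608}{3} \approx 2202.7$)
$F - o = \frac{6608}{3} - -6738 = \frac{6608}{3} + 6738 = \frac{26822}{3}$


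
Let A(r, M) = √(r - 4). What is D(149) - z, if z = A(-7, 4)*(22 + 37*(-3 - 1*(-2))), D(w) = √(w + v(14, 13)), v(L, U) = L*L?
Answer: √345 + 15*I*√11 ≈ 18.574 + 49.749*I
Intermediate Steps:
v(L, U) = L²
D(w) = √(196 + w) (D(w) = √(w + 14²) = √(w + 196) = √(196 + w))
A(r, M) = √(-4 + r)
z = -15*I*√11 (z = √(-4 - 7)*(22 + 37*(-3 - 1*(-2))) = √(-11)*(22 + 37*(-3 + 2)) = (I*√11)*(22 + 37*(-1)) = (I*√11)*(22 - 37) = (I*√11)*(-15) = -15*I*√11 ≈ -49.749*I)
D(149) - z = √(196 + 149) - (-15)*I*√11 = √345 + 15*I*√11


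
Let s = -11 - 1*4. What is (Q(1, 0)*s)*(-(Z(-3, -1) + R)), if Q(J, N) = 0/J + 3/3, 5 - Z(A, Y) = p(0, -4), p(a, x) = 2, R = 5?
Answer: 120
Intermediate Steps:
Z(A, Y) = 3 (Z(A, Y) = 5 - 1*2 = 5 - 2 = 3)
Q(J, N) = 1 (Q(J, N) = 0 + 3*(⅓) = 0 + 1 = 1)
s = -15 (s = -11 - 4 = -15)
(Q(1, 0)*s)*(-(Z(-3, -1) + R)) = (1*(-15))*(-(3 + 5)) = -(-15)*8 = -15*(-8) = 120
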